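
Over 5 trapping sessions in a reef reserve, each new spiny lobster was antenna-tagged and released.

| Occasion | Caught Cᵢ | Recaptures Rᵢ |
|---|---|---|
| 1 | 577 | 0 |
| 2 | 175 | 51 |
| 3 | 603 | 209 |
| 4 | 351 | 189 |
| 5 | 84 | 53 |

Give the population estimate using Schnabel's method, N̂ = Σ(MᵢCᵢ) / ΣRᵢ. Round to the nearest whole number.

Marked at large before each occasion: Mᵢ = Σⱼ<ᵢ (Cⱼ − Rⱼ) → M1=0, M2=577, M3=701, M4=1095, M5=1257
Σ MᵢCᵢ = 0·577 + 577·175 + 701·603 + 1095·351 + 1257·84 = 0 + 100975 + 422703 + 384345 + 105588 = 1013611
Σ Rᵢ = 0 + 51 + 209 + 189 + 53 = 502
N̂ = 1013611 / 502 ≈ 2019.1 → 2019

N ≈ 2019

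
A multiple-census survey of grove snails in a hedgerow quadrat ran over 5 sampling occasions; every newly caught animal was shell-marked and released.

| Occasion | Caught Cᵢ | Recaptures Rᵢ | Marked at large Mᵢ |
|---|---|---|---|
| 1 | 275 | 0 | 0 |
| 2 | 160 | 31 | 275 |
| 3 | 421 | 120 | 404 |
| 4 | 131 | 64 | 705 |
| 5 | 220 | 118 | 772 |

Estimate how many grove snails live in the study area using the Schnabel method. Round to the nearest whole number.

N ≈ 1430

Σ MᵢCᵢ = 0·275 + 275·160 + 404·421 + 705·131 + 772·220 = 0 + 44000 + 170084 + 92355 + 169840 = 476279
Σ Rᵢ = 0 + 31 + 120 + 64 + 118 = 333
N̂ = 476279 / 333 ≈ 1430.3 → 1430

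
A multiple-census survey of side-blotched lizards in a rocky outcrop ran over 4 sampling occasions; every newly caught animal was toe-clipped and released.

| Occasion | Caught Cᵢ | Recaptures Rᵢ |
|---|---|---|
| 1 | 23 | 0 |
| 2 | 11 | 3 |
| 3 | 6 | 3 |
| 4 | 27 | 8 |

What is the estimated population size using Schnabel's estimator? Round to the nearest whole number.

Marked at large before each occasion: Mᵢ = Σⱼ<ᵢ (Cⱼ − Rⱼ) → M1=0, M2=23, M3=31, M4=34
Σ MᵢCᵢ = 0·23 + 23·11 + 31·6 + 34·27 = 0 + 253 + 186 + 918 = 1357
Σ Rᵢ = 0 + 3 + 3 + 8 = 14
N̂ = 1357 / 14 ≈ 96.9 → 97

N ≈ 97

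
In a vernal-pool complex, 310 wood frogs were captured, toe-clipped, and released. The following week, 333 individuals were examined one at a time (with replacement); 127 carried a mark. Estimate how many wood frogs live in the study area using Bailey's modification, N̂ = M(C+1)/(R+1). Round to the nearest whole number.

N ≈ 809

N̂ = 310·(333+1)/(127+1) = 310·334/128 = 103540/128 ≈ 808.9 → 809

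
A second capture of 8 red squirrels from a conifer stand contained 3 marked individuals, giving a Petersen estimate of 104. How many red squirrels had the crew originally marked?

M = 39

From N = M·C/R: M = N·R / C = 104·3 / 8 = 312 / 8 = 39.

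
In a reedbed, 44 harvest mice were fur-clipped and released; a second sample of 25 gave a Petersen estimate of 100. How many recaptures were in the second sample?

From N = M·C/R: R = M·C / N = 44·25 / 100 = 1100 / 100 = 11.

R = 11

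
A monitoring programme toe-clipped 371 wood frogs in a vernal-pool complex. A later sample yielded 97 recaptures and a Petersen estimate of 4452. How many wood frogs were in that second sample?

C = 1164

From N = M·C/R: C = N·R / M = 4452·97 / 371 = 431844 / 371 = 1164.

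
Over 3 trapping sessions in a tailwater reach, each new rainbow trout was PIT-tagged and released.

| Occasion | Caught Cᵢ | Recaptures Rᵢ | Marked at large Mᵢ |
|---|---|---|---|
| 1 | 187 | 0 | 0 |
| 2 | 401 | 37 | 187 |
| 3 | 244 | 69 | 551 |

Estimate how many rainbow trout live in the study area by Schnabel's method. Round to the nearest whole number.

Σ MᵢCᵢ = 0·187 + 187·401 + 551·244 = 0 + 74987 + 134444 = 209431
Σ Rᵢ = 0 + 37 + 69 = 106
N̂ = 209431 / 106 ≈ 1975.8 → 1976

N ≈ 1976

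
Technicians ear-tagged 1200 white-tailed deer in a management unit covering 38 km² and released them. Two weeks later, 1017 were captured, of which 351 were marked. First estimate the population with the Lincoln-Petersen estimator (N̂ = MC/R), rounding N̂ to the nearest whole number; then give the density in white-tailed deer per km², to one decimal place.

density ≈ 91.5 white-tailed deer per km²

N̂ = 1200·1017/351 = 1220400/351 ≈ 3476.9 → 3477
Density = N̂ / area = 3477 / 38 ≈ 91.50 → 91.5 per km²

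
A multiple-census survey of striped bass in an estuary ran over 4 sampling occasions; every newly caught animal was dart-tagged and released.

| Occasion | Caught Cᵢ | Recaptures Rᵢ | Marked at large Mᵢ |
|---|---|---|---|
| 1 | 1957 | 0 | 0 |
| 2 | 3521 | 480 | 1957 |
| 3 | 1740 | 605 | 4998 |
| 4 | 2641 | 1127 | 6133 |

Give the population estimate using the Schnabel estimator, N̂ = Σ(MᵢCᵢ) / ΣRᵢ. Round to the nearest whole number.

N ≈ 14,369

Σ MᵢCᵢ = 0·1957 + 1957·3521 + 4998·1740 + 6133·2641 = 0 + 6890597 + 8696520 + 16197253 = 31784370
Σ Rᵢ = 0 + 480 + 605 + 1127 = 2212
N̂ = 31784370 / 2212 ≈ 14369.1 → 14369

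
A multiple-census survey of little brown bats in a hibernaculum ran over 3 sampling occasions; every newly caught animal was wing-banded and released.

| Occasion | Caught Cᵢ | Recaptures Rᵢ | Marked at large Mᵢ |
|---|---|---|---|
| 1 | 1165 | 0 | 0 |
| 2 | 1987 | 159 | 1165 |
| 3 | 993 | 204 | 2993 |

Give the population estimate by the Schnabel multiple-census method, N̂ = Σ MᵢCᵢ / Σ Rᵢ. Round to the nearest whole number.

Σ MᵢCᵢ = 0·1165 + 1165·1987 + 2993·993 = 0 + 2314855 + 2972049 = 5286904
Σ Rᵢ = 0 + 159 + 204 = 363
N̂ = 5286904 / 363 ≈ 14564.47 → 14564

N ≈ 14,564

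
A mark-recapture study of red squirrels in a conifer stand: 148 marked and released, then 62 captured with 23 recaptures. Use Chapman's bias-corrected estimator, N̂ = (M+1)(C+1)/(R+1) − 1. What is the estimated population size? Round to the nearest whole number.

N̂ = (148+1)(62+1)/(23+1) − 1 = 149·63/24 − 1
= 9387/24 − 1 ≈ 391.1 − 1 ≈ 390.1 → 390

N ≈ 390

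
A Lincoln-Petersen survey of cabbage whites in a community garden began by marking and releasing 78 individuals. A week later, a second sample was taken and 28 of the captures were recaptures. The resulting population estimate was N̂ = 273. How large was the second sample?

C = 98

From N = M·C/R: C = N·R / M = 273·28 / 78 = 7644 / 78 = 98.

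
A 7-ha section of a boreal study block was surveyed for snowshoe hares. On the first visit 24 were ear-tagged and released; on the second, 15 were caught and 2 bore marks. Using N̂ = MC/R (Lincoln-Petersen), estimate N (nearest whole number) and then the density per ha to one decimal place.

N̂ = 24·15/2 = 360/2 = 180
Density = N̂ / area = 180 / 7 ≈ 25.71 → 25.7 per ha

density ≈ 25.7 snowshoe hares per ha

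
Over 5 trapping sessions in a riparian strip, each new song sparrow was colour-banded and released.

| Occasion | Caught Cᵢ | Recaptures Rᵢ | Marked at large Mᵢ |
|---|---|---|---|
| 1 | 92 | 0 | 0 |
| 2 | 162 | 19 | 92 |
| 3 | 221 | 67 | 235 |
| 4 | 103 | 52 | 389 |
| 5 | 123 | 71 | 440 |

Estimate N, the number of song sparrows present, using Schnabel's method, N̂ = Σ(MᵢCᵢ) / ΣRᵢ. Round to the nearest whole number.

Σ MᵢCᵢ = 0·92 + 92·162 + 235·221 + 389·103 + 440·123 = 0 + 14904 + 51935 + 40067 + 54120 = 161026
Σ Rᵢ = 0 + 19 + 67 + 52 + 71 = 209
N̂ = 161026 / 209 ≈ 770.46 → 770

N ≈ 770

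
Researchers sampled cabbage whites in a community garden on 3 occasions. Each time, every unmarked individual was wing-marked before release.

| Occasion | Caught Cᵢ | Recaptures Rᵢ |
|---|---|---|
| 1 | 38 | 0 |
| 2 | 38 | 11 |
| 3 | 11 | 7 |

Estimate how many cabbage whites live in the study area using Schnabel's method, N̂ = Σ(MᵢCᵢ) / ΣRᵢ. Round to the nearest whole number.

N ≈ 120

Marked at large before each occasion: Mᵢ = Σⱼ<ᵢ (Cⱼ − Rⱼ) → M1=0, M2=38, M3=65
Σ MᵢCᵢ = 0·38 + 38·38 + 65·11 = 0 + 1444 + 715 = 2159
Σ Rᵢ = 0 + 11 + 7 = 18
N̂ = 2159 / 18 ≈ 119.9 → 120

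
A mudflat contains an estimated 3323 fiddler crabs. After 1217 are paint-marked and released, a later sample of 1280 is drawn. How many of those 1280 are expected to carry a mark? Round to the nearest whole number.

Expected recaptures E[R] = M·C / N.
E[R] = 1217 × 1280 / 3323 = 1557760 / 3323 ≈ 468.8 → 469

expected recaptures ≈ 469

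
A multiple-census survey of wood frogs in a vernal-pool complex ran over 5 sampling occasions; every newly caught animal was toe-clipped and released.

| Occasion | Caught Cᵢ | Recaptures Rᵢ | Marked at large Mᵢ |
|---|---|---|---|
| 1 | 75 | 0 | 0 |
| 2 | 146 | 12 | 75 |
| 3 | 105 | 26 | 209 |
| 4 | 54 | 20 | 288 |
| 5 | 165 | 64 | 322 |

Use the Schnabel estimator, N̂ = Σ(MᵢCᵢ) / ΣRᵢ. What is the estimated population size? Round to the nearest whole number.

N ≈ 833

Σ MᵢCᵢ = 0·75 + 75·146 + 209·105 + 288·54 + 322·165 = 0 + 10950 + 21945 + 15552 + 53130 = 101577
Σ Rᵢ = 0 + 12 + 26 + 20 + 64 = 122
N̂ = 101577 / 122 ≈ 832.6 → 833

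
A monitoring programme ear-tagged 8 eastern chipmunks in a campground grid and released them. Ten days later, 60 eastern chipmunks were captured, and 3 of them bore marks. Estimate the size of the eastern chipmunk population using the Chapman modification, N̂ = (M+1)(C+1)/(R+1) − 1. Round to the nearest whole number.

N̂ = (8+1)(60+1)/(3+1) − 1 = 9·61/4 − 1
= 549/4 − 1 ≈ 137.2 − 1 ≈ 136.2 → 136

N ≈ 136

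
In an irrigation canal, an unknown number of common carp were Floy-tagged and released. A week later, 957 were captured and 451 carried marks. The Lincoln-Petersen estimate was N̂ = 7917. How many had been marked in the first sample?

From N = M·C/R: M = N·R / C = 7917·451 / 957 = 3570567 / 957 = 3731.

M = 3731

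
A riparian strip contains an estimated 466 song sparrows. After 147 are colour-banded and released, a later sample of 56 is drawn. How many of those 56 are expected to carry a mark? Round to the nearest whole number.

expected recaptures ≈ 18

The marked fraction of the population is 147/466, so in a sample of 56 expect C·(M/N) marked.
E[R] = 147 × 56 / 466 = 8232 / 466 ≈ 17.7 → 18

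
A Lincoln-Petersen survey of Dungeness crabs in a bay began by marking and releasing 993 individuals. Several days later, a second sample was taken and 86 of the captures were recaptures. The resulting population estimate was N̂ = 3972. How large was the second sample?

C = 344

From N = M·C/R: C = N·R / M = 3972·86 / 993 = 341592 / 993 = 344.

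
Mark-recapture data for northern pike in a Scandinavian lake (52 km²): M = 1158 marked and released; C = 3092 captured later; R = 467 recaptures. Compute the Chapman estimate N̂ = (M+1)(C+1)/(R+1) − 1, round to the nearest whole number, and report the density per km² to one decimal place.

density ≈ 147.3 northern pike per km²

N̂ = 1159·3093/468 − 1 = 3584787/468 − 1 ≈ 7658.8 → 7659
Density = N̂ / area = 7659 / 52 ≈ 147.29 → 147.3 per km²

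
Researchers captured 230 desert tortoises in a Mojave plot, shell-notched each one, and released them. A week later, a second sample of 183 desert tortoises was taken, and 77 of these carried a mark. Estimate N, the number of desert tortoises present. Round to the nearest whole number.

If marked individuals mix randomly, R/C ≈ M/N, giving N ≈ M·C/R.
N = (230 × 183) / 77 = 42090 / 77 ≈ 546.6 → 547

N ≈ 547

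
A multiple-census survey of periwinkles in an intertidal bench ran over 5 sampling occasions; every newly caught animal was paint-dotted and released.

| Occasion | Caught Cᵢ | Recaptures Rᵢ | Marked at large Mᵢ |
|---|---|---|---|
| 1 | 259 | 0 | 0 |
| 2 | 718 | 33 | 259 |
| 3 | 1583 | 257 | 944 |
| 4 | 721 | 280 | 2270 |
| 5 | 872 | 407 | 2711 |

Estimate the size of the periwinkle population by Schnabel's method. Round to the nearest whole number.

N ≈ 5815

Σ MᵢCᵢ = 0·259 + 259·718 + 944·1583 + 2270·721 + 2711·872 = 0 + 185962 + 1494352 + 1636670 + 2363992 = 5680976
Σ Rᵢ = 0 + 33 + 257 + 280 + 407 = 977
N̂ = 5680976 / 977 ≈ 5814.7 → 5815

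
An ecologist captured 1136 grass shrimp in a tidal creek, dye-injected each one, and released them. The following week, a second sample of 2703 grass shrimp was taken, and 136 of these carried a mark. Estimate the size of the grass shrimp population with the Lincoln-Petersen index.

Lincoln-Petersen assumes M/N = R/C, so N = M·C / R.
N = (1136 × 2703) / 136 = 3070608 / 136 = 22578

N = 22,578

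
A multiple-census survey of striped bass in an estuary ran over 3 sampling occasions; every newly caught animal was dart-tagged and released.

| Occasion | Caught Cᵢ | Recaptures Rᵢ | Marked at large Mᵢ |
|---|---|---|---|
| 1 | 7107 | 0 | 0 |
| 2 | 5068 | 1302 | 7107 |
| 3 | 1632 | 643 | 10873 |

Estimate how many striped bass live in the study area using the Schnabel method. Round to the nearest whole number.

Σ MᵢCᵢ = 0·7107 + 7107·5068 + 10873·1632 = 0 + 36018276 + 17744736 = 53763012
Σ Rᵢ = 0 + 1302 + 643 = 1945
N̂ = 53763012 / 1945 ≈ 27641.7 → 27642

N ≈ 27,642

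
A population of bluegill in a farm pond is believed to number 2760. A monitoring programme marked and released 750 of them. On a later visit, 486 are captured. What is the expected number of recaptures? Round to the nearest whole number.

expected recaptures ≈ 132

The marked fraction of the population is 750/2760, so in a sample of 486 expect C·(M/N) marked.
E[R] = 750 × 486 / 2760 = 364500 / 2760 ≈ 132.1 → 132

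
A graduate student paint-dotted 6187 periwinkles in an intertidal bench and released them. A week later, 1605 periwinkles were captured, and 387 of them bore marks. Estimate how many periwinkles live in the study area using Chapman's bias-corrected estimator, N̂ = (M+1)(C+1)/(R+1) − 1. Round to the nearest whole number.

N̂ = (6187+1)(1605+1)/(387+1) − 1 = 6188·1606/388 − 1
= 9937928/388 − 1 ≈ 25613.2 − 1 ≈ 25612.2 → 25612

N ≈ 25,612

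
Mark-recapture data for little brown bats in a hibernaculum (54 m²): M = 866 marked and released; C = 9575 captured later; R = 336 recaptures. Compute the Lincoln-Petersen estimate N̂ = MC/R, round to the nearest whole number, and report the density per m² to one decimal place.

density ≈ 457.0 little brown bats per m²

N̂ = 866·9575/336 = 8291950/336 ≈ 24678.4 → 24678
Density = N̂ / area = 24678 / 54 = 457.0 per m²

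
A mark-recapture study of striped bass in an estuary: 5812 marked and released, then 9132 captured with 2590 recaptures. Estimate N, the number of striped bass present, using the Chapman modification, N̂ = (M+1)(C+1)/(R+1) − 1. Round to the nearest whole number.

N ≈ 20,489

N̂ = (5812+1)(9132+1)/(2590+1) − 1 = 5813·9133/2591 − 1
= 53090129/2591 − 1 ≈ 20490.2 − 1 ≈ 20489.2 → 20489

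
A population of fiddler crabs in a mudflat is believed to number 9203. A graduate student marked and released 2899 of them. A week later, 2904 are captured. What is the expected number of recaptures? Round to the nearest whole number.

expected recaptures ≈ 915

Expected recaptures E[R] = M·C / N.
E[R] = 2899 × 2904 / 9203 = 8418696 / 9203 ≈ 914.8 → 915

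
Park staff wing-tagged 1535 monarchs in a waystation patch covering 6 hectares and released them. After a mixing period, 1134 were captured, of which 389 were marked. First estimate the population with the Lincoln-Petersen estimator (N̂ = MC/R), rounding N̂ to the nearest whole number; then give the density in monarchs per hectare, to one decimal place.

density ≈ 745.8 monarchs per hectare

N̂ = 1535·1134/389 = 1740690/389 ≈ 4474.8 → 4475
Density = N̂ / area = 4475 / 6 ≈ 745.83 → 745.8 per hectare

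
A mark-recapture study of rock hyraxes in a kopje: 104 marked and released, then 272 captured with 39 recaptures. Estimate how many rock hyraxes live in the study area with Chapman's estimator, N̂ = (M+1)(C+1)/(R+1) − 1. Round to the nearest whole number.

N̂ = (104+1)(272+1)/(39+1) − 1 = 105·273/40 − 1
= 28665/40 − 1 ≈ 716.6 − 1 ≈ 715.6 → 716

N ≈ 716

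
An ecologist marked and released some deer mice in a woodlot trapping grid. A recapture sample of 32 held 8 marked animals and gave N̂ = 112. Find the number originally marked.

From N = M·C/R: M = N·R / C = 112·8 / 32 = 896 / 32 = 28.

M = 28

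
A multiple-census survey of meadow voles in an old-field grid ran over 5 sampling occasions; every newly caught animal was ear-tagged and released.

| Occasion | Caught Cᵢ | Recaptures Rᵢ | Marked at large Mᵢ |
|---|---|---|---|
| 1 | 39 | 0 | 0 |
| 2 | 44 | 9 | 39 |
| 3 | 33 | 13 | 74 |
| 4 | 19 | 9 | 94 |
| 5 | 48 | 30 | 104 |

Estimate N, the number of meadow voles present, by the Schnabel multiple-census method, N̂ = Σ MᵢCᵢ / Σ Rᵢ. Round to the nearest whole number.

N ≈ 179

Σ MᵢCᵢ = 0·39 + 39·44 + 74·33 + 94·19 + 104·48 = 0 + 1716 + 2442 + 1786 + 4992 = 10936
Σ Rᵢ = 0 + 9 + 13 + 9 + 30 = 61
N̂ = 10936 / 61 ≈ 179.3 → 179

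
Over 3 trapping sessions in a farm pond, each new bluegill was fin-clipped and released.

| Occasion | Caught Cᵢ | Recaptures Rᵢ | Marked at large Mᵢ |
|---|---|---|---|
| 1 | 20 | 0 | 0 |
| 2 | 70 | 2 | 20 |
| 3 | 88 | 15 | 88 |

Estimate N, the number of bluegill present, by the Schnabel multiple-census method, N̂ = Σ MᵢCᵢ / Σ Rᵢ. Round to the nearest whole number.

Σ MᵢCᵢ = 0·20 + 20·70 + 88·88 = 0 + 1400 + 7744 = 9144
Σ Rᵢ = 0 + 2 + 15 = 17
N̂ = 9144 / 17 ≈ 537.9 → 538

N ≈ 538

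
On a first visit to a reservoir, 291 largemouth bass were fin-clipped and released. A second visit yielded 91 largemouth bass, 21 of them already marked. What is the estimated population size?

N = 1261

The marked fraction in the recapture sample should equal the marked fraction in the population: 21/91 = 291/N.
N = (291 × 91) / 21 = 26481 / 21 = 1261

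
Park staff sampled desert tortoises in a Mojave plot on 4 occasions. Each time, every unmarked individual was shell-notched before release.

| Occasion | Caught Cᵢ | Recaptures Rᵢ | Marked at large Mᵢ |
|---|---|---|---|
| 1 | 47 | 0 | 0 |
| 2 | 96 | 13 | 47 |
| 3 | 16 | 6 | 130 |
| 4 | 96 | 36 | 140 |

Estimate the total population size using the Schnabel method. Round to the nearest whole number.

Σ MᵢCᵢ = 0·47 + 47·96 + 130·16 + 140·96 = 0 + 4512 + 2080 + 13440 = 20032
Σ Rᵢ = 0 + 13 + 6 + 36 = 55
N̂ = 20032 / 55 ≈ 364.2 → 364

N ≈ 364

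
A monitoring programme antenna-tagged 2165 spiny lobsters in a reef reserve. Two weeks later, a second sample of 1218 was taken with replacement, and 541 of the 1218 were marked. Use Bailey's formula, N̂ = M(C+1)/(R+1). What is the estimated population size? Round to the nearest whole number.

N̂ = 2165·(1218+1)/(541+1) = 2165·1219/542 = 2639135/542 ≈ 4869.3 → 4869

N ≈ 4869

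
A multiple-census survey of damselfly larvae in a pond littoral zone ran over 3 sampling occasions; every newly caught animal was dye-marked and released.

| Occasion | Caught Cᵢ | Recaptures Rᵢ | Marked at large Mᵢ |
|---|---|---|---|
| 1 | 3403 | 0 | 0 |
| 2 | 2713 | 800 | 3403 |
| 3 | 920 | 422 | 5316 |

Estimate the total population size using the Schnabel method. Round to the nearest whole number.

Σ MᵢCᵢ = 0·3403 + 3403·2713 + 5316·920 = 0 + 9232339 + 4890720 = 14123059
Σ Rᵢ = 0 + 800 + 422 = 1222
N̂ = 14123059 / 1222 ≈ 11557.3 → 11557

N ≈ 11,557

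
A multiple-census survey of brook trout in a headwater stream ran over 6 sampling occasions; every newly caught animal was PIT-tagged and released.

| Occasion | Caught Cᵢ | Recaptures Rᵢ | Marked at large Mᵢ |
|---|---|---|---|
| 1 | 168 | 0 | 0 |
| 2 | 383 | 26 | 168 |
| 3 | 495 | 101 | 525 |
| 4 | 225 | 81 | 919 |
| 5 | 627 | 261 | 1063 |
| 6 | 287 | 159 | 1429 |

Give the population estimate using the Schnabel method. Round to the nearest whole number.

N ≈ 2560

Σ MᵢCᵢ = 0·168 + 168·383 + 525·495 + 919·225 + 1063·627 + 1429·287 = 0 + 64344 + 259875 + 206775 + 666501 + 410123 = 1607618
Σ Rᵢ = 0 + 26 + 101 + 81 + 261 + 159 = 628
N̂ = 1607618 / 628 ≈ 2559.9 → 2560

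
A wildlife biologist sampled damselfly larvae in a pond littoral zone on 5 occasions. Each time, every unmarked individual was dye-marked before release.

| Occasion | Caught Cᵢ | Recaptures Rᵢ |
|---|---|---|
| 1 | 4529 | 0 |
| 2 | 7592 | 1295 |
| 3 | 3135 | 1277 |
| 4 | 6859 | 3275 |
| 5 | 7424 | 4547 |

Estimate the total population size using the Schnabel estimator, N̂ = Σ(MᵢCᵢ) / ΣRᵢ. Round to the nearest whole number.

Marked at large before each occasion: Mᵢ = Σⱼ<ᵢ (Cⱼ − Rⱼ) → M1=0, M2=4529, M3=10826, M4=12684, M5=16268
Σ MᵢCᵢ = 0·4529 + 4529·7592 + 10826·3135 + 12684·6859 + 16268·7424 = 0 + 34384168 + 33939510 + 86999556 + 120773632 = 276096866
Σ Rᵢ = 0 + 1295 + 1277 + 3275 + 4547 = 10394
N̂ = 276096866 / 10394 ≈ 26563.1 → 26563

N ≈ 26,563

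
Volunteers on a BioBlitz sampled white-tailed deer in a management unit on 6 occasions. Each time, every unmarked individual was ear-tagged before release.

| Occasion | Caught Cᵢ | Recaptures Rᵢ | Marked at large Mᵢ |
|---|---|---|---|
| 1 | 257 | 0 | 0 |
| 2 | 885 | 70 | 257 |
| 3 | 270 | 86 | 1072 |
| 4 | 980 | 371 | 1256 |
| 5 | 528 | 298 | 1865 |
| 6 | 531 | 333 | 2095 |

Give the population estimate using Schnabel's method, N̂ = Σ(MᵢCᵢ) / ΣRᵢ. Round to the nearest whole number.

Σ MᵢCᵢ = 0·257 + 257·885 + 1072·270 + 1256·980 + 1865·528 + 2095·531 = 0 + 227445 + 289440 + 1230880 + 984720 + 1112445 = 3844930
Σ Rᵢ = 0 + 70 + 86 + 371 + 298 + 333 = 1158
N̂ = 3844930 / 1158 ≈ 3320.3 → 3320

N ≈ 3320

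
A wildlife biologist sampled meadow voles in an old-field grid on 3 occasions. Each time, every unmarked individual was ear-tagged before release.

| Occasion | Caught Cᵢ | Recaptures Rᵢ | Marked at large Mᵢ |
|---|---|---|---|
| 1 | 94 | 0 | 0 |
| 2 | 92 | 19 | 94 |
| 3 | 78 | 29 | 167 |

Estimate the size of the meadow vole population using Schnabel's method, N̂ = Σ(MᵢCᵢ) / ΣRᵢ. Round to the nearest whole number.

N ≈ 452

Σ MᵢCᵢ = 0·94 + 94·92 + 167·78 = 0 + 8648 + 13026 = 21674
Σ Rᵢ = 0 + 19 + 29 = 48
N̂ = 21674 / 48 ≈ 451.5 → 452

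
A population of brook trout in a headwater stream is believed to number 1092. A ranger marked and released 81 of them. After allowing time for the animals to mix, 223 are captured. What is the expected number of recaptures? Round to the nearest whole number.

expected recaptures ≈ 17

The marked fraction of the population is 81/1092, so in a sample of 223 expect C·(M/N) marked.
E[R] = 81 × 223 / 1092 = 18063 / 1092 ≈ 16.5 → 17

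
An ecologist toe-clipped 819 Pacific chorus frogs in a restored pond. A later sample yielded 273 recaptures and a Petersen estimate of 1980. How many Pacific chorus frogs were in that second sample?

From N = M·C/R: C = N·R / M = 1980·273 / 819 = 540540 / 819 = 660.

C = 660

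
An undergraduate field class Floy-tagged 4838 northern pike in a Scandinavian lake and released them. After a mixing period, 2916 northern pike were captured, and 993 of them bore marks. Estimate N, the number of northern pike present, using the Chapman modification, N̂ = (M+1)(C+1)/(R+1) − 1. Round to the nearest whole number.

N̂ = (4838+1)(2916+1)/(993+1) − 1 = 4839·2917/994 − 1
= 14115363/994 − 1 ≈ 14200.6 − 1 ≈ 14199.6 → 14200

N ≈ 14,200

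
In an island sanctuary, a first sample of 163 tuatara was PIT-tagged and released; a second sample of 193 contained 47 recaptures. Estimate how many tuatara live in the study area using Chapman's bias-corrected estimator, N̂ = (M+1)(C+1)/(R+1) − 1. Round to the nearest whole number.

N ≈ 662

N̂ = (163+1)(193+1)/(47+1) − 1 = 164·194/48 − 1
= 31816/48 − 1 ≈ 662.8 − 1 ≈ 661.8 → 662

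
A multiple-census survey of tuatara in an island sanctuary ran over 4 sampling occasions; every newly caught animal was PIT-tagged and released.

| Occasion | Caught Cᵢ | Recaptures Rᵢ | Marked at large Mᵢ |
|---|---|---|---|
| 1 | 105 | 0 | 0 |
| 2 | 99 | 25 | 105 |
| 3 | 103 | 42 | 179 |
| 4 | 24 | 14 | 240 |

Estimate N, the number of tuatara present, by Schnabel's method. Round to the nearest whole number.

N ≈ 427

Σ MᵢCᵢ = 0·105 + 105·99 + 179·103 + 240·24 = 0 + 10395 + 18437 + 5760 = 34592
Σ Rᵢ = 0 + 25 + 42 + 14 = 81
N̂ = 34592 / 81 ≈ 427.1 → 427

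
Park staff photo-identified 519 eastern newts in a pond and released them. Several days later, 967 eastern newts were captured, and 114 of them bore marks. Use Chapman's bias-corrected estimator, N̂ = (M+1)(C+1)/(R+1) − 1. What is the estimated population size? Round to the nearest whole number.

N̂ = (519+1)(967+1)/(114+1) − 1 = 520·968/115 − 1
= 503360/115 − 1 ≈ 4377.0 − 1 ≈ 4376.0 → 4376

N ≈ 4376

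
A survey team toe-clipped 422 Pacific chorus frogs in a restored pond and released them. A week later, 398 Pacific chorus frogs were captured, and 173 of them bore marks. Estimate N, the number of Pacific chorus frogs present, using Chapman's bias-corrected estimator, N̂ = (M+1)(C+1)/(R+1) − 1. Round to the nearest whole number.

N ≈ 969

N̂ = (422+1)(398+1)/(173+1) − 1 = 423·399/174 − 1
= 168777/174 − 1 ≈ 970.0 − 1 ≈ 969.0 → 969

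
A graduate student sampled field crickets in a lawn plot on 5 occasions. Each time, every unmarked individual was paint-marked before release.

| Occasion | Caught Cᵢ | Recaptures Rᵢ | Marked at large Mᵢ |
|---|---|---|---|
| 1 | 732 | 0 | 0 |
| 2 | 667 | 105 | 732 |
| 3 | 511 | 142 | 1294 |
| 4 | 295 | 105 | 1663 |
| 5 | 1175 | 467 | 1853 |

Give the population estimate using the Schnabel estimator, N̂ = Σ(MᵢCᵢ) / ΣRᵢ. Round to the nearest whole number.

N ≈ 4661

Σ MᵢCᵢ = 0·732 + 732·667 + 1294·511 + 1663·295 + 1853·1175 = 0 + 488244 + 661234 + 490585 + 2177275 = 3817338
Σ Rᵢ = 0 + 105 + 142 + 105 + 467 = 819
N̂ = 3817338 / 819 ≈ 4661.0 → 4661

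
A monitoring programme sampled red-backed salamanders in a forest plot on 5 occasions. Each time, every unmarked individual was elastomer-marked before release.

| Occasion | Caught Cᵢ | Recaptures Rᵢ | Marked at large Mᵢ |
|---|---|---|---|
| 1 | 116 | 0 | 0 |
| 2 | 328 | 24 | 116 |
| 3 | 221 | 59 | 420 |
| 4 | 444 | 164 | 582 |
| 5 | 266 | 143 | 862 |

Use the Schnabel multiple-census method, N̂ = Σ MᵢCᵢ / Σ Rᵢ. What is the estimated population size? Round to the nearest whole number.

Σ MᵢCᵢ = 0·116 + 116·328 + 420·221 + 582·444 + 862·266 = 0 + 38048 + 92820 + 258408 + 229292 = 618568
Σ Rᵢ = 0 + 24 + 59 + 164 + 143 = 390
N̂ = 618568 / 390 ≈ 1586.1 → 1586

N ≈ 1586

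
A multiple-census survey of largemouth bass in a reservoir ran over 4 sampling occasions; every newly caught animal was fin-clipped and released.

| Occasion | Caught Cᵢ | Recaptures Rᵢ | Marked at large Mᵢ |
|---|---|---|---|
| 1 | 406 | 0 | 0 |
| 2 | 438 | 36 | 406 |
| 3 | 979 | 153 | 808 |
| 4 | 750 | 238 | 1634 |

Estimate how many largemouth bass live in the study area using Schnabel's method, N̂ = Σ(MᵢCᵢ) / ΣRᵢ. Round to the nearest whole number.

N ≈ 5139

Σ MᵢCᵢ = 0·406 + 406·438 + 808·979 + 1634·750 = 0 + 177828 + 791032 + 1225500 = 2194360
Σ Rᵢ = 0 + 36 + 153 + 238 = 427
N̂ = 2194360 / 427 ≈ 5139.0 → 5139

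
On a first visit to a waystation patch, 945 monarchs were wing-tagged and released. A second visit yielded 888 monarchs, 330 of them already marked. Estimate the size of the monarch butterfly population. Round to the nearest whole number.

N ≈ 2543

If marked individuals mix randomly, R/C ≈ M/N, giving N ≈ M·C/R.
N = (945 × 888) / 330 = 839160 / 330 ≈ 2542.9 → 2543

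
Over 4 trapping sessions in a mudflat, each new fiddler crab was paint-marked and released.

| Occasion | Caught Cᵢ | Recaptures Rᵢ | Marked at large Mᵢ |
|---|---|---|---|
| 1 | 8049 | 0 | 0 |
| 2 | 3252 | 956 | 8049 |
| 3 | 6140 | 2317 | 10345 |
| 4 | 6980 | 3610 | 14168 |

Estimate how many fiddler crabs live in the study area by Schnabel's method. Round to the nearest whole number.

N ≈ 27,399

Σ MᵢCᵢ = 0·8049 + 8049·3252 + 10345·6140 + 14168·6980 = 0 + 26175348 + 63518300 + 98892640 = 188586288
Σ Rᵢ = 0 + 956 + 2317 + 3610 = 6883
N̂ = 188586288 / 6883 ≈ 27398.9 → 27399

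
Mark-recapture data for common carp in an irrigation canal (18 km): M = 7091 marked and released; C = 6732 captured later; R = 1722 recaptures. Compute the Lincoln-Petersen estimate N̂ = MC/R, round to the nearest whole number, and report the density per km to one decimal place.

density ≈ 1540.1 common carp per km

N̂ = 7091·6732/1722 = 47736612/1722 ≈ 27721.6 → 27722
Density = N̂ / area = 27722 / 18 ≈ 1540.11 → 1540.1 per km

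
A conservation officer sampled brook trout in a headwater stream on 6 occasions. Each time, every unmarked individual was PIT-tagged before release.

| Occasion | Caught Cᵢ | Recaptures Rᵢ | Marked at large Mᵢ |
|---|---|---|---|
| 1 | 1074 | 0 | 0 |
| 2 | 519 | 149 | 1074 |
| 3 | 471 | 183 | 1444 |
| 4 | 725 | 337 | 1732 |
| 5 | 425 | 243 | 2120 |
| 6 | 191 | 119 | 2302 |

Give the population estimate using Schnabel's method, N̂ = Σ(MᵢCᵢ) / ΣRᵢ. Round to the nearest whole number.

N ≈ 3719

Σ MᵢCᵢ = 0·1074 + 1074·519 + 1444·471 + 1732·725 + 2120·425 + 2302·191 = 0 + 557406 + 680124 + 1255700 + 901000 + 439682 = 3833912
Σ Rᵢ = 0 + 149 + 183 + 337 + 243 + 119 = 1031
N̂ = 3833912 / 1031 ≈ 3718.6 → 3719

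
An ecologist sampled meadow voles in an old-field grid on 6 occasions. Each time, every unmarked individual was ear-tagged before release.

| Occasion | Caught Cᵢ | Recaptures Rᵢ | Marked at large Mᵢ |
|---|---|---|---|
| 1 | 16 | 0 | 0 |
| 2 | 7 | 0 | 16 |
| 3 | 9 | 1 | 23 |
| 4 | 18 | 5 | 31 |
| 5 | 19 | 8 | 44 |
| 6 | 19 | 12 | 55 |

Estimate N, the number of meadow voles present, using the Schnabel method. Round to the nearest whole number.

N ≈ 106

Σ MᵢCᵢ = 0·16 + 16·7 + 23·9 + 31·18 + 44·19 + 55·19 = 0 + 112 + 207 + 558 + 836 + 1045 = 2758
Σ Rᵢ = 0 + 0 + 1 + 5 + 8 + 12 = 26
N̂ = 2758 / 26 ≈ 106.1 → 106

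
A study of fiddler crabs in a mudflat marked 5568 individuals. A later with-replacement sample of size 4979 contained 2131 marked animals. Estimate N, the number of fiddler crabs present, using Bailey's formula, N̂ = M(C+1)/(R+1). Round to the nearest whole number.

N̂ = 5568·(4979+1)/(2131+1) = 5568·4980/2132 = 27728640/2132 ≈ 13005.9 → 13006

N ≈ 13,006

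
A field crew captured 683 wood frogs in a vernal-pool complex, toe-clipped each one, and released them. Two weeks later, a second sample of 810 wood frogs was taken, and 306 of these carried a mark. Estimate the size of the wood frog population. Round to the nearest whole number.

N = (683 × 810) / 306 = 553230 / 306 ≈ 1807.9 → 1808

N ≈ 1808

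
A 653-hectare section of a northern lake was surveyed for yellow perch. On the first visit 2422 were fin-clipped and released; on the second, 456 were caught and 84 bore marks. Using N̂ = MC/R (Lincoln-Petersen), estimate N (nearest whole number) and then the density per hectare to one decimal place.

density ≈ 20.1 yellow perch per hectare

N̂ = 2422·456/84 = 1104432/84 = 13148
Density = N̂ / area = 13148 / 653 ≈ 20.13 → 20.1 per hectare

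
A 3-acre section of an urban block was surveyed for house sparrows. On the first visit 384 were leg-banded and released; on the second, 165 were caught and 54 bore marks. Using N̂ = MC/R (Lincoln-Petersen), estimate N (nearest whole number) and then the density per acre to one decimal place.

density ≈ 391.0 house sparrows per acre

N̂ = 384·165/54 = 63360/54 ≈ 1173.3 → 1173
Density = N̂ / area = 1173 / 3 = 391.0 per acre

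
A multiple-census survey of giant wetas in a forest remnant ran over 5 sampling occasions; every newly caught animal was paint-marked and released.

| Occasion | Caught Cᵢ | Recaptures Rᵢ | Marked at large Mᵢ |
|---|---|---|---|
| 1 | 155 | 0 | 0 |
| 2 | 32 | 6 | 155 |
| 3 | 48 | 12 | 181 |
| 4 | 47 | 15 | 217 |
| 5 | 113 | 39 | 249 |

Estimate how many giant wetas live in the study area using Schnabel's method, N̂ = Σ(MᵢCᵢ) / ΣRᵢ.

N = 722

Σ MᵢCᵢ = 0·155 + 155·32 + 181·48 + 217·47 + 249·113 = 0 + 4960 + 8688 + 10199 + 28137 = 51984
Σ Rᵢ = 0 + 6 + 12 + 15 + 39 = 72
N̂ = 51984 / 72 = 722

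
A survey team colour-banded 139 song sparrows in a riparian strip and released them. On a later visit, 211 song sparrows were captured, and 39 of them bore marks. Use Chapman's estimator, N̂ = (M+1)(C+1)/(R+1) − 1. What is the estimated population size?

N = 741

N̂ = (139+1)(211+1)/(39+1) − 1 = 140·212/40 − 1
= 29680/40 − 1 = 742 − 1 = 741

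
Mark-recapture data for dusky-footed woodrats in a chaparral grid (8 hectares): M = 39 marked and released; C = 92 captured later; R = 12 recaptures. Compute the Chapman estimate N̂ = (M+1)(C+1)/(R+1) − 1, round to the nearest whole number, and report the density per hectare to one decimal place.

density ≈ 35.6 dusky-footed woodrats per hectare

N̂ = 40·93/13 − 1 = 3720/13 − 1 ≈ 285.2 → 285
Density = N̂ / area = 285 / 8 ≈ 35.62 → 35.6 per hectare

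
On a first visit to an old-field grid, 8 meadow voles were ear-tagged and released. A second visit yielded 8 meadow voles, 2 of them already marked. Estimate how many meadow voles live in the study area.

N = 32

The marked fraction in the recapture sample should equal the marked fraction in the population: 2/8 = 8/N.
N = (8 × 8) / 2 = 64 / 2 = 32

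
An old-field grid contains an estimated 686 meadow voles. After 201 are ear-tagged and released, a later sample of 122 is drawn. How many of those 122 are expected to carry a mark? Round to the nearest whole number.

expected recaptures ≈ 36

The marked fraction of the population is 201/686, so in a sample of 122 expect C·(M/N) marked.
E[R] = 201 × 122 / 686 = 24522 / 686 ≈ 35.7 → 36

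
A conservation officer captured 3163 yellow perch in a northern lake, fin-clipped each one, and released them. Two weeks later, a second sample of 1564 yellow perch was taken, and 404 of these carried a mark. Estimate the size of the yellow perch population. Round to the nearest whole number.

N = (3163 × 1564) / 404 = 4946932 / 404 ≈ 12244.9 → 12245

N ≈ 12,245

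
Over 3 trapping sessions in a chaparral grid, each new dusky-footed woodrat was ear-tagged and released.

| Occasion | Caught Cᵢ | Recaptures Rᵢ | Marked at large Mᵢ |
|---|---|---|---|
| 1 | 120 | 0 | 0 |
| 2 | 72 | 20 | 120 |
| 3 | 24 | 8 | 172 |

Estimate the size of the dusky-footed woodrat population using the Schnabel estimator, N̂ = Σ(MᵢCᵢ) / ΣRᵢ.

Σ MᵢCᵢ = 0·120 + 120·72 + 172·24 = 0 + 8640 + 4128 = 12768
Σ Rᵢ = 0 + 20 + 8 = 28
N̂ = 12768 / 28 = 456

N = 456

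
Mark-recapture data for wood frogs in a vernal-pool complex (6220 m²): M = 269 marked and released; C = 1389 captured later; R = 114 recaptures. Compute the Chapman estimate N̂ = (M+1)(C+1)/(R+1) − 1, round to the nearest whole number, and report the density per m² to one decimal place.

N̂ = 270·1390/115 − 1 = 375300/115 − 1 ≈ 3262.48 → 3262
Density = N̂ / area = 3262 / 6220 ≈ 0.52 → 0.5 per m²

density ≈ 0.5 wood frogs per m²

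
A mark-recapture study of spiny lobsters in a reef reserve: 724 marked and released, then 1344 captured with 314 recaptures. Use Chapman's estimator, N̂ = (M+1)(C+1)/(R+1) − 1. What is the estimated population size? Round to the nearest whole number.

N̂ = (724+1)(1344+1)/(314+1) − 1 = 725·1345/315 − 1
= 975125/315 − 1 ≈ 3095.6 − 1 ≈ 3094.6 → 3095

N ≈ 3095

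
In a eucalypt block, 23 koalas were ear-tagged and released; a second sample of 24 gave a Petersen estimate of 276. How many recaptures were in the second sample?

From N = M·C/R: R = M·C / N = 23·24 / 276 = 552 / 276 = 2.

R = 2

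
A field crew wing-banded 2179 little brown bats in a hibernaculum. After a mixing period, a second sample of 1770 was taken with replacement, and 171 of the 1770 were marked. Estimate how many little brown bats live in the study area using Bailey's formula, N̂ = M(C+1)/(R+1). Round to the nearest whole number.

N̂ = 2179·(1770+1)/(171+1) = 2179·1771/172 = 3859009/172 ≈ 22436.1 → 22436

N ≈ 22,436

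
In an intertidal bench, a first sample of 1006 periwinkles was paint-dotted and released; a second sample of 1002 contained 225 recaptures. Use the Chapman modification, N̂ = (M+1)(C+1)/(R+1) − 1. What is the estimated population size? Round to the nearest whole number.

N ≈ 4468

N̂ = (1006+1)(1002+1)/(225+1) − 1 = 1007·1003/226 − 1
= 1010021/226 − 1 ≈ 4469.1 − 1 ≈ 4468.1 → 4468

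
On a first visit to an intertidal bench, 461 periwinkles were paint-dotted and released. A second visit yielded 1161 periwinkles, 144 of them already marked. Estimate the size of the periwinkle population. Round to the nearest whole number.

N ≈ 3717

Lincoln-Petersen assumes M/N = R/C, so N = M·C / R.
N = (461 × 1161) / 144 = 535221 / 144 ≈ 3716.8 → 3717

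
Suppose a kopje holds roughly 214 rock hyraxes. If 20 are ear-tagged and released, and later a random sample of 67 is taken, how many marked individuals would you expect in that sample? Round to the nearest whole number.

expected recaptures ≈ 6

Expected recaptures E[R] = M·C / N.
E[R] = 20 × 67 / 214 = 1340 / 214 ≈ 6.3 → 6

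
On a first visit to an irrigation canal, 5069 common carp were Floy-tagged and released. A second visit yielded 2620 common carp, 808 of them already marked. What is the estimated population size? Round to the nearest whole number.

N ≈ 16,437

Lincoln-Petersen assumes M/N = R/C, so N = M·C / R.
N = (5069 × 2620) / 808 = 13280780 / 808 ≈ 16436.6 → 16437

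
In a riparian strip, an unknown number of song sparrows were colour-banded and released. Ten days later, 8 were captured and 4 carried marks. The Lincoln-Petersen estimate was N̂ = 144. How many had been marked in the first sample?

M = 72

From N = M·C/R: M = N·R / C = 144·4 / 8 = 576 / 8 = 72.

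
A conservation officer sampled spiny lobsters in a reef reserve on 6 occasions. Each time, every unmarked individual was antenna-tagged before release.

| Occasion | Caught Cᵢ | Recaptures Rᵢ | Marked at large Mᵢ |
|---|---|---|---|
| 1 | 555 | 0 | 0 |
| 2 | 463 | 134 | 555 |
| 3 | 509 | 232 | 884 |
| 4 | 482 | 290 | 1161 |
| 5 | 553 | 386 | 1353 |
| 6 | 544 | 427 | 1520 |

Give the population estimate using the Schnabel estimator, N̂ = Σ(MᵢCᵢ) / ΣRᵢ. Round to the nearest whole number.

Σ MᵢCᵢ = 0·555 + 555·463 + 884·509 + 1161·482 + 1353·553 + 1520·544 = 0 + 256965 + 449956 + 559602 + 748209 + 826880 = 2841612
Σ Rᵢ = 0 + 134 + 232 + 290 + 386 + 427 = 1469
N̂ = 2841612 / 1469 ≈ 1934.4 → 1934

N ≈ 1934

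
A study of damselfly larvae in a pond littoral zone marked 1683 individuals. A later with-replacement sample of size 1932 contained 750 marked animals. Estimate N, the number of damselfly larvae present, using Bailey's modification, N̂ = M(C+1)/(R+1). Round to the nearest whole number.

N ≈ 4332

N̂ = 1683·(1932+1)/(750+1) = 1683·1933/751 = 3253239/751 ≈ 4331.9 → 4332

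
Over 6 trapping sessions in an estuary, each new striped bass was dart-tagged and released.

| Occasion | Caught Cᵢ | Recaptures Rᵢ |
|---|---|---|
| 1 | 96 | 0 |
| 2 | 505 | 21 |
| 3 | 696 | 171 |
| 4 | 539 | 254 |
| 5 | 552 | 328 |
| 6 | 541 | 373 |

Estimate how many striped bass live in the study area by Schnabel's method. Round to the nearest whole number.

N ≈ 2344

Marked at large before each occasion: Mᵢ = Σⱼ<ᵢ (Cⱼ − Rⱼ) → M1=0, M2=96, M3=580, M4=1105, M5=1390, M6=1614
Σ MᵢCᵢ = 0·96 + 96·505 + 580·696 + 1105·539 + 1390·552 + 1614·541 = 0 + 48480 + 403680 + 595595 + 767280 + 873174 = 2688209
Σ Rᵢ = 0 + 21 + 171 + 254 + 328 + 373 = 1147
N̂ = 2688209 / 1147 ≈ 2343.7 → 2344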